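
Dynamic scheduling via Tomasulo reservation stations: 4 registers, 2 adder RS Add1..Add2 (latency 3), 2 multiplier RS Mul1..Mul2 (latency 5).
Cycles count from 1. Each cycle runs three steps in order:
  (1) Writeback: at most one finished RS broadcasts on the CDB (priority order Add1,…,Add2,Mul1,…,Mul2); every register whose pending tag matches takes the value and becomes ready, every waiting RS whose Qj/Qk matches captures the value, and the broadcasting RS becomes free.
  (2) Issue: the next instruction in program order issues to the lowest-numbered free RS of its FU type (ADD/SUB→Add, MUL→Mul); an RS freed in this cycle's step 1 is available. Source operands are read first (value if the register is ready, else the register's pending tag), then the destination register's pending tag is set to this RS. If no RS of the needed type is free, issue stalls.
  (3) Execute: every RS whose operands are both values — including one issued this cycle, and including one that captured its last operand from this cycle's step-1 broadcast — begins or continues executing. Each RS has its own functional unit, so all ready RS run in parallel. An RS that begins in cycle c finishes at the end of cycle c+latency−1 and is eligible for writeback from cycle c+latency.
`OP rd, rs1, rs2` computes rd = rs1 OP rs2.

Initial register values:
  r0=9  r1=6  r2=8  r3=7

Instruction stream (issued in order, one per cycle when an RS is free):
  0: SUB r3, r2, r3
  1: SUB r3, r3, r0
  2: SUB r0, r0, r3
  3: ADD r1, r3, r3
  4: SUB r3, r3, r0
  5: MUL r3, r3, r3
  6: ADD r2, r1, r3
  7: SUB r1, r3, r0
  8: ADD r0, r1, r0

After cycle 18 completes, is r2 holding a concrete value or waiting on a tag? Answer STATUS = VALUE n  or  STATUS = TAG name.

  c1: issue SUB r3<-Add1  regs: r0:9,r1:6,r2:8,r3:Add1
  c2: issue SUB r3<-Add2  regs: r0:9,r1:6,r2:8,r3:Add2
  c3: stall  regs: r0:9,r1:6,r2:8,r3:Add2
  c4: CDB Add1=1; issue SUB r0<-Add1  regs: r0:Add1,r1:6,r2:8,r3:Add2
  c5: stall  regs: r0:Add1,r1:6,r2:8,r3:Add2
  c6: stall  regs: r0:Add1,r1:6,r2:8,r3:Add2
  c7: CDB Add2=-8; issue ADD r1<-Add2  regs: r0:Add1,r1:Add2,r2:8,r3:-8
  c8: stall  regs: r0:Add1,r1:Add2,r2:8,r3:-8
  c9: stall  regs: r0:Add1,r1:Add2,r2:8,r3:-8
  c10: CDB Add1=17; issue SUB r3<-Add1  regs: r0:17,r1:Add2,r2:8,r3:Add1
  c11: CDB Add2=-16; issue MUL r3<-Mul1  regs: r0:17,r1:-16,r2:8,r3:Mul1
  c12: issue ADD r2<-Add2  regs: r0:17,r1:-16,r2:Add2,r3:Mul1
  c13: CDB Add1=-25; issue SUB r1<-Add1  regs: r0:17,r1:Add1,r2:Add2,r3:Mul1
  c14: stall  regs: r0:17,r1:Add1,r2:Add2,r3:Mul1
  c15: stall  regs: r0:17,r1:Add1,r2:Add2,r3:Mul1
  c16: stall  regs: r0:17,r1:Add1,r2:Add2,r3:Mul1
  c17: stall  regs: r0:17,r1:Add1,r2:Add2,r3:Mul1
  c18: CDB Mul1=625; stall  regs: r0:17,r1:Add1,r2:Add2,r3:625

STATUS = TAG Add2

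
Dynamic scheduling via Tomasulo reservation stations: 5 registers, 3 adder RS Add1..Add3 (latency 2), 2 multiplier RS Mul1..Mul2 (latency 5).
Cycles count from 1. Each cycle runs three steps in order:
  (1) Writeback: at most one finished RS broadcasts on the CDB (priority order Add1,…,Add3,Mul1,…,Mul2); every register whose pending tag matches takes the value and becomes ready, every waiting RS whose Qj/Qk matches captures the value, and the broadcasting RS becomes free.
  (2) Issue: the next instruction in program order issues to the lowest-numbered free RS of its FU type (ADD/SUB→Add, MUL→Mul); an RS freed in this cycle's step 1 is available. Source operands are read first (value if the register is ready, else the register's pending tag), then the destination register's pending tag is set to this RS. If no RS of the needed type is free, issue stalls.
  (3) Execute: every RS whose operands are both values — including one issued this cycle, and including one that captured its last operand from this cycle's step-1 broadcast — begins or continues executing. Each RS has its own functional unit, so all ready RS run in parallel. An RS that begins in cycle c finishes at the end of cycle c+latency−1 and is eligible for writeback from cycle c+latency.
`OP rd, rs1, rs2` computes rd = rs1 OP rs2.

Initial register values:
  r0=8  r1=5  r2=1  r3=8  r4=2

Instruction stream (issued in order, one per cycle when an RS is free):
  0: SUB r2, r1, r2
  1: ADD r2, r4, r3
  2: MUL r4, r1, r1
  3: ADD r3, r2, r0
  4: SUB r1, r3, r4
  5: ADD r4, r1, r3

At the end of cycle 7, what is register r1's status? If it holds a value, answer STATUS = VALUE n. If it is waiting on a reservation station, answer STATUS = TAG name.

STATUS = TAG Add2

c1: issue SUB r2<-Add1 | r0:8,r1:5,r2:Add1,r3:8,r4:2
c2: issue ADD r2<-Add2 | r0:8,r1:5,r2:Add2,r3:8,r4:2
c3: CDB Add1=4; issue MUL r4<-Mul1 | r0:8,r1:5,r2:Add2,r3:8,r4:Mul1
c4: CDB Add2=10; issue ADD r3<-Add1 | r0:8,r1:5,r2:10,r3:Add1,r4:Mul1
c5: issue SUB r1<-Add2 | r0:8,r1:Add2,r2:10,r3:Add1,r4:Mul1
c6: CDB Add1=18; issue ADD r4<-Add1 | r0:8,r1:Add2,r2:10,r3:18,r4:Add1
c7: - | r0:8,r1:Add2,r2:10,r3:18,r4:Add1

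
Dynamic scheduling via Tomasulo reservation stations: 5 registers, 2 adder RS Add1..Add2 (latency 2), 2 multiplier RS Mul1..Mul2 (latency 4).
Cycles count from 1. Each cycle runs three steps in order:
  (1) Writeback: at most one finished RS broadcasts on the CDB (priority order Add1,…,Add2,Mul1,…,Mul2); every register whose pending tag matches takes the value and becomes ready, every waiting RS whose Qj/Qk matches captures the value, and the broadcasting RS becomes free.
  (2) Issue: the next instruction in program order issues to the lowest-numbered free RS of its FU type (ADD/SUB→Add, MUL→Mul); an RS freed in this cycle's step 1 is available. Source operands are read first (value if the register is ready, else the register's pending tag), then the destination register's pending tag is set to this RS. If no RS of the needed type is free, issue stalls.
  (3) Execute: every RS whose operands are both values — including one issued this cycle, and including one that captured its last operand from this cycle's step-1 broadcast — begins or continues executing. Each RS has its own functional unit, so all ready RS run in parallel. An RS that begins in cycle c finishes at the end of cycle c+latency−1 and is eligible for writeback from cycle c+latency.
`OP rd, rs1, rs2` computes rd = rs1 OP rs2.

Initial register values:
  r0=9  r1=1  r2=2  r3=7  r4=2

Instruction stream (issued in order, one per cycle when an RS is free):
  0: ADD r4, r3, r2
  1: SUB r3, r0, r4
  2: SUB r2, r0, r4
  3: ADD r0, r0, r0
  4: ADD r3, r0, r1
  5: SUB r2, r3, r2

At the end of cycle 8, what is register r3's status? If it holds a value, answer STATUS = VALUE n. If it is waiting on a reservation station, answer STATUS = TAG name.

  c1: issue ADD r4<-Add1  regs: r0:9,r1:1,r2:2,r3:7,r4:Add1
  c2: issue SUB r3<-Add2  regs: r0:9,r1:1,r2:2,r3:Add2,r4:Add1
  c3: CDB Add1=9; issue SUB r2<-Add1  regs: r0:9,r1:1,r2:Add1,r3:Add2,r4:9
  c4: stall  regs: r0:9,r1:1,r2:Add1,r3:Add2,r4:9
  c5: CDB Add1=0; issue ADD r0<-Add1  regs: r0:Add1,r1:1,r2:0,r3:Add2,r4:9
  c6: CDB Add2=0; issue ADD r3<-Add2  regs: r0:Add1,r1:1,r2:0,r3:Add2,r4:9
  c7: CDB Add1=18; issue SUB r2<-Add1  regs: r0:18,r1:1,r2:Add1,r3:Add2,r4:9
  c8: -  regs: r0:18,r1:1,r2:Add1,r3:Add2,r4:9

STATUS = TAG Add2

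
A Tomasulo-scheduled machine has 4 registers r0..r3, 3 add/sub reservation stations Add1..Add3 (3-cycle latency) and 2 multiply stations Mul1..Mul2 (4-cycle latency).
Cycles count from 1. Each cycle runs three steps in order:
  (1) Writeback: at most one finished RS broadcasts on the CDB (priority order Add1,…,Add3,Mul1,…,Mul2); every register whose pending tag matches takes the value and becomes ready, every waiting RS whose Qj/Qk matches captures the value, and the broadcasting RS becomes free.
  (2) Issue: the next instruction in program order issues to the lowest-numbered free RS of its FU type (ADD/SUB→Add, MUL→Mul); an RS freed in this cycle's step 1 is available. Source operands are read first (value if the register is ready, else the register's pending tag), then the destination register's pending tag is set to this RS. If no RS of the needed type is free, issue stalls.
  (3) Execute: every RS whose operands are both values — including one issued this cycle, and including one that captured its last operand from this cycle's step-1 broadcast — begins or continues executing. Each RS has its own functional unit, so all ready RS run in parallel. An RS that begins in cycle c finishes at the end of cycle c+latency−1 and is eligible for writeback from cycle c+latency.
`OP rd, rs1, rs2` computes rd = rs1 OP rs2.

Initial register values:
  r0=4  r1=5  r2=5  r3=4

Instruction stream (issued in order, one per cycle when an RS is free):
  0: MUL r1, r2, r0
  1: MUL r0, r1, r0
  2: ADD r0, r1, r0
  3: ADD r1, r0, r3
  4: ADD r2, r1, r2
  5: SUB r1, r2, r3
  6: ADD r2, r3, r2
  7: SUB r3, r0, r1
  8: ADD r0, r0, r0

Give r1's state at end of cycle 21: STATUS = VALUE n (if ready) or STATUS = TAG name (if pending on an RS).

STATUS = VALUE 105

  c1: issue MUL r1<-Mul1  regs: r0:4,r1:Mul1,r2:5,r3:4
  c2: issue MUL r0<-Mul2  regs: r0:Mul2,r1:Mul1,r2:5,r3:4
  c3: issue ADD r0<-Add1  regs: r0:Add1,r1:Mul1,r2:5,r3:4
  c4: issue ADD r1<-Add2  regs: r0:Add1,r1:Add2,r2:5,r3:4
  c5: CDB Mul1=20; issue ADD r2<-Add3  regs: r0:Add1,r1:Add2,r2:Add3,r3:4
  c6: stall  regs: r0:Add1,r1:Add2,r2:Add3,r3:4
  c7: stall  regs: r0:Add1,r1:Add2,r2:Add3,r3:4
  c8: stall  regs: r0:Add1,r1:Add2,r2:Add3,r3:4
  c9: CDB Mul2=80; stall  regs: r0:Add1,r1:Add2,r2:Add3,r3:4
  c10: stall  regs: r0:Add1,r1:Add2,r2:Add3,r3:4
  c11: stall  regs: r0:Add1,r1:Add2,r2:Add3,r3:4
  c12: CDB Add1=100; issue SUB r1<-Add1  regs: r0:100,r1:Add1,r2:Add3,r3:4
  c13: stall  regs: r0:100,r1:Add1,r2:Add3,r3:4
  c14: stall  regs: r0:100,r1:Add1,r2:Add3,r3:4
  c15: CDB Add2=104; issue ADD r2<-Add2  regs: r0:100,r1:Add1,r2:Add2,r3:4
  c16: stall  regs: r0:100,r1:Add1,r2:Add2,r3:4
  c17: stall  regs: r0:100,r1:Add1,r2:Add2,r3:4
  c18: CDB Add3=109; issue SUB r3<-Add3  regs: r0:100,r1:Add1,r2:Add2,r3:Add3
  c19: stall  regs: r0:100,r1:Add1,r2:Add2,r3:Add3
  c20: stall  regs: r0:100,r1:Add1,r2:Add2,r3:Add3
  c21: CDB Add1=105; issue ADD r0<-Add1  regs: r0:Add1,r1:105,r2:Add2,r3:Add3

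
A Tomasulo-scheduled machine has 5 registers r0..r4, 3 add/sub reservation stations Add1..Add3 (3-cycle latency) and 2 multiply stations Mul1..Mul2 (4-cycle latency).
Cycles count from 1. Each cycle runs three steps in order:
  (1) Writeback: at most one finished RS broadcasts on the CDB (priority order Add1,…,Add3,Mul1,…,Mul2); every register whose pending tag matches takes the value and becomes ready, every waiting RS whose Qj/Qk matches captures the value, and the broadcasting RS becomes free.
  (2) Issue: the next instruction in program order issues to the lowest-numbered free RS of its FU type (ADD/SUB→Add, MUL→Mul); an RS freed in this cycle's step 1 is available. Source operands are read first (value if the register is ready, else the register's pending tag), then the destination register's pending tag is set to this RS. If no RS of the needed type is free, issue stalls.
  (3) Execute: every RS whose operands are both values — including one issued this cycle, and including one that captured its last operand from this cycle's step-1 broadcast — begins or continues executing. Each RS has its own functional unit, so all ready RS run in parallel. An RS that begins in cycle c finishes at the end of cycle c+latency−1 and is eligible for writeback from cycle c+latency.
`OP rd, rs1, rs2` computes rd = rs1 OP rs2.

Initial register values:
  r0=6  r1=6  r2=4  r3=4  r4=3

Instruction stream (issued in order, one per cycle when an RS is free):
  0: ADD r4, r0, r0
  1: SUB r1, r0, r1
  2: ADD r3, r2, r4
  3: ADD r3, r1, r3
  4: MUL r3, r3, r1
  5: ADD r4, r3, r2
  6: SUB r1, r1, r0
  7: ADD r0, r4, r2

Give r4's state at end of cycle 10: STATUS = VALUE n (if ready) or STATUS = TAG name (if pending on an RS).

c1: issue ADD r4<-Add1 | r0:6,r1:6,r2:4,r3:4,r4:Add1
c2: issue SUB r1<-Add2 | r0:6,r1:Add2,r2:4,r3:4,r4:Add1
c3: issue ADD r3<-Add3 | r0:6,r1:Add2,r2:4,r3:Add3,r4:Add1
c4: CDB Add1=12; issue ADD r3<-Add1 | r0:6,r1:Add2,r2:4,r3:Add1,r4:12
c5: CDB Add2=0; issue MUL r3<-Mul1 | r0:6,r1:0,r2:4,r3:Mul1,r4:12
c6: issue ADD r4<-Add2 | r0:6,r1:0,r2:4,r3:Mul1,r4:Add2
c7: CDB Add3=16; issue SUB r1<-Add3 | r0:6,r1:Add3,r2:4,r3:Mul1,r4:Add2
c8: stall | r0:6,r1:Add3,r2:4,r3:Mul1,r4:Add2
c9: stall | r0:6,r1:Add3,r2:4,r3:Mul1,r4:Add2
c10: CDB Add1=16; issue ADD r0<-Add1 | r0:Add1,r1:Add3,r2:4,r3:Mul1,r4:Add2

STATUS = TAG Add2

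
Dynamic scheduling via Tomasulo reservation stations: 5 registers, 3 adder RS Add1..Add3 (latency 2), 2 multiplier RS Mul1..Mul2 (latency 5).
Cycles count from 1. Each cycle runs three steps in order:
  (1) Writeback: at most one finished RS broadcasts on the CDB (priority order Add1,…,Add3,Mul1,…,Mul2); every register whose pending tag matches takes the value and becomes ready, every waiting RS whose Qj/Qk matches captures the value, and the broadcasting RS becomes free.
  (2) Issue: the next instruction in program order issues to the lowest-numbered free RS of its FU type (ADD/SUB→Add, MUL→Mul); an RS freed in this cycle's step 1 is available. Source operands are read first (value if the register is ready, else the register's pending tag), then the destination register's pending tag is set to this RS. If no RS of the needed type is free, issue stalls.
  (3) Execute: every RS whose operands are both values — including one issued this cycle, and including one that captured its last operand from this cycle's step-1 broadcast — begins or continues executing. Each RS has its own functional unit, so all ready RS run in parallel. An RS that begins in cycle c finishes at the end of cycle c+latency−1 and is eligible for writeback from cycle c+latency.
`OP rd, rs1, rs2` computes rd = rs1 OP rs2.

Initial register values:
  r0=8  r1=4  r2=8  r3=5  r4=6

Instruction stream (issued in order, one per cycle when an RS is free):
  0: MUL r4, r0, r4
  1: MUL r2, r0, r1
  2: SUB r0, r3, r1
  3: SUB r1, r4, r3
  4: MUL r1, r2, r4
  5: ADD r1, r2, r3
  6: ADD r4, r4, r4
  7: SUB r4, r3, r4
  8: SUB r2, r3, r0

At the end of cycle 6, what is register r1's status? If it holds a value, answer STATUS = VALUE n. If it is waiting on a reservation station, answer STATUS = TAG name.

c1: issue MUL r4<-Mul1 | r0:8,r1:4,r2:8,r3:5,r4:Mul1
c2: issue MUL r2<-Mul2 | r0:8,r1:4,r2:Mul2,r3:5,r4:Mul1
c3: issue SUB r0<-Add1 | r0:Add1,r1:4,r2:Mul2,r3:5,r4:Mul1
c4: issue SUB r1<-Add2 | r0:Add1,r1:Add2,r2:Mul2,r3:5,r4:Mul1
c5: CDB Add1=1; stall | r0:1,r1:Add2,r2:Mul2,r3:5,r4:Mul1
c6: CDB Mul1=48; issue MUL r1<-Mul1 | r0:1,r1:Mul1,r2:Mul2,r3:5,r4:48

STATUS = TAG Mul1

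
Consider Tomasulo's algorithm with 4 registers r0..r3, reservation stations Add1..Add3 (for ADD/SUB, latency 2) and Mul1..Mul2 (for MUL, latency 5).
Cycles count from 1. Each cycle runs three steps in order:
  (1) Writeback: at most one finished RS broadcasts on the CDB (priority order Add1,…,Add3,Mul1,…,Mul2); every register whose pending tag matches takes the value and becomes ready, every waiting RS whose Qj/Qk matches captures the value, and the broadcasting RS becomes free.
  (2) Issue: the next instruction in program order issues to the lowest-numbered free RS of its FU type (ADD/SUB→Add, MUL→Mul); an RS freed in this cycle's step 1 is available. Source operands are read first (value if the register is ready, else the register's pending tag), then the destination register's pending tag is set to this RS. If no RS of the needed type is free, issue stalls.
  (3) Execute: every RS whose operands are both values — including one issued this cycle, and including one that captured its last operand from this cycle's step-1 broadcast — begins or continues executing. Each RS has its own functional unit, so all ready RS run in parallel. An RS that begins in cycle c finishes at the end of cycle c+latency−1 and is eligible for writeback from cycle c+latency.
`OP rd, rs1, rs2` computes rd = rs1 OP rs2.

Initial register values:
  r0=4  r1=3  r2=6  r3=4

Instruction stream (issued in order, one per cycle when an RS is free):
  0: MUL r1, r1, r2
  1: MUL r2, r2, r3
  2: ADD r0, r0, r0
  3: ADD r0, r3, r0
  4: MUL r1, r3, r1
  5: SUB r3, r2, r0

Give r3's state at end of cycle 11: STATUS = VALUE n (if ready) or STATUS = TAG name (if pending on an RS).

STATUS = VALUE 12

  c1: issue MUL r1<-Mul1  regs: r0:4,r1:Mul1,r2:6,r3:4
  c2: issue MUL r2<-Mul2  regs: r0:4,r1:Mul1,r2:Mul2,r3:4
  c3: issue ADD r0<-Add1  regs: r0:Add1,r1:Mul1,r2:Mul2,r3:4
  c4: issue ADD r0<-Add2  regs: r0:Add2,r1:Mul1,r2:Mul2,r3:4
  c5: CDB Add1=8; stall  regs: r0:Add2,r1:Mul1,r2:Mul2,r3:4
  c6: CDB Mul1=18; issue MUL r1<-Mul1  regs: r0:Add2,r1:Mul1,r2:Mul2,r3:4
  c7: CDB Add2=12; issue SUB r3<-Add1  regs: r0:12,r1:Mul1,r2:Mul2,r3:Add1
  c8: CDB Mul2=24  regs: r0:12,r1:Mul1,r2:24,r3:Add1
  c9: -  regs: r0:12,r1:Mul1,r2:24,r3:Add1
  c10: CDB Add1=12  regs: r0:12,r1:Mul1,r2:24,r3:12
  c11: CDB Mul1=72  regs: r0:12,r1:72,r2:24,r3:12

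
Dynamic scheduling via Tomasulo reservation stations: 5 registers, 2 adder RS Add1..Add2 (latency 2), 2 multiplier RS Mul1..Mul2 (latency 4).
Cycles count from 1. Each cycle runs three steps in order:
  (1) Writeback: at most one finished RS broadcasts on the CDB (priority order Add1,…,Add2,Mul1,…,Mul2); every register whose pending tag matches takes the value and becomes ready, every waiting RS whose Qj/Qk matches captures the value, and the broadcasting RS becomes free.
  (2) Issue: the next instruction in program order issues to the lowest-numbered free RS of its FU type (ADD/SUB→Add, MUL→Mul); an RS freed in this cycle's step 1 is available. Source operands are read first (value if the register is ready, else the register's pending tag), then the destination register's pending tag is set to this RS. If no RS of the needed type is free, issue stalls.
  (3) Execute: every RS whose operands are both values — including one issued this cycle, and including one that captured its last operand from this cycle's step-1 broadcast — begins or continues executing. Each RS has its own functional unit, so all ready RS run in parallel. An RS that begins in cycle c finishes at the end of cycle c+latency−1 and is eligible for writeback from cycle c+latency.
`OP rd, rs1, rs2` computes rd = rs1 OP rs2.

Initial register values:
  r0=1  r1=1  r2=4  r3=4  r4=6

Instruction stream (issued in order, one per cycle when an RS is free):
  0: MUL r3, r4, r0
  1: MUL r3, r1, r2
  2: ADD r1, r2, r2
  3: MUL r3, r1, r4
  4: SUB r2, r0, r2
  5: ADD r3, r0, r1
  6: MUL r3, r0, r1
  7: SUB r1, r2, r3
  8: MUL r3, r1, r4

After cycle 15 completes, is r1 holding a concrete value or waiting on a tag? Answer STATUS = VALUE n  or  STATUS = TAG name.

STATUS = VALUE -11

cycle 1: issue MUL r3<-Mul1 // r0:1,r1:1,r2:4,r3:Mul1,r4:6
cycle 2: issue MUL r3<-Mul2 // r0:1,r1:1,r2:4,r3:Mul2,r4:6
cycle 3: issue ADD r1<-Add1 // r0:1,r1:Add1,r2:4,r3:Mul2,r4:6
cycle 4: stall // r0:1,r1:Add1,r2:4,r3:Mul2,r4:6
cycle 5: CDB Add1=8; stall // r0:1,r1:8,r2:4,r3:Mul2,r4:6
cycle 6: CDB Mul1=6; issue MUL r3<-Mul1 // r0:1,r1:8,r2:4,r3:Mul1,r4:6
cycle 7: CDB Mul2=4; issue SUB r2<-Add1 // r0:1,r1:8,r2:Add1,r3:Mul1,r4:6
cycle 8: issue ADD r3<-Add2 // r0:1,r1:8,r2:Add1,r3:Add2,r4:6
cycle 9: CDB Add1=-3; issue MUL r3<-Mul2 // r0:1,r1:8,r2:-3,r3:Mul2,r4:6
cycle 10: CDB Add2=9; issue SUB r1<-Add1 // r0:1,r1:Add1,r2:-3,r3:Mul2,r4:6
cycle 11: CDB Mul1=48; issue MUL r3<-Mul1 // r0:1,r1:Add1,r2:-3,r3:Mul1,r4:6
cycle 12: - // r0:1,r1:Add1,r2:-3,r3:Mul1,r4:6
cycle 13: CDB Mul2=8 // r0:1,r1:Add1,r2:-3,r3:Mul1,r4:6
cycle 14: - // r0:1,r1:Add1,r2:-3,r3:Mul1,r4:6
cycle 15: CDB Add1=-11 // r0:1,r1:-11,r2:-3,r3:Mul1,r4:6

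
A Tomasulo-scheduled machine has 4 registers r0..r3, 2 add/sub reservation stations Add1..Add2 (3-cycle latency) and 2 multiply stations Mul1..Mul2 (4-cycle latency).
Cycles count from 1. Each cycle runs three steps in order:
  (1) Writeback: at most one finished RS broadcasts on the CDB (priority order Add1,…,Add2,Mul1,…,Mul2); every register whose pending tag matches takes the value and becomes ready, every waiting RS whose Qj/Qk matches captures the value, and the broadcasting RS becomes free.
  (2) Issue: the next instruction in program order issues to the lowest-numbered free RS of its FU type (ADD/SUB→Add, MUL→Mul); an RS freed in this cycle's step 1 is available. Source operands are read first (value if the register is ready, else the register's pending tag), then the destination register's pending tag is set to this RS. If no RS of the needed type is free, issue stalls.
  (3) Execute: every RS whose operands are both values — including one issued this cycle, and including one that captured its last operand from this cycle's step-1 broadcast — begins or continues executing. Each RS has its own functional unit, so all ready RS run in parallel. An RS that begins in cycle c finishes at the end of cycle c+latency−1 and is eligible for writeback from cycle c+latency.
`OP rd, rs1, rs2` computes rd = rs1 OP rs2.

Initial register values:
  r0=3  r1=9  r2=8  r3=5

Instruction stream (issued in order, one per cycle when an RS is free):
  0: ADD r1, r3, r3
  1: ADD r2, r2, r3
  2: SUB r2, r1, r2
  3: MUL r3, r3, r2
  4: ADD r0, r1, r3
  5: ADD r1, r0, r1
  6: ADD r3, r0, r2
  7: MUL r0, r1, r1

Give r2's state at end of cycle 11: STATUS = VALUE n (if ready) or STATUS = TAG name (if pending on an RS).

STATUS = VALUE -3

cycle 1: issue ADD r1<-Add1 // r0:3,r1:Add1,r2:8,r3:5
cycle 2: issue ADD r2<-Add2 // r0:3,r1:Add1,r2:Add2,r3:5
cycle 3: stall // r0:3,r1:Add1,r2:Add2,r3:5
cycle 4: CDB Add1=10; issue SUB r2<-Add1 // r0:3,r1:10,r2:Add1,r3:5
cycle 5: CDB Add2=13; issue MUL r3<-Mul1 // r0:3,r1:10,r2:Add1,r3:Mul1
cycle 6: issue ADD r0<-Add2 // r0:Add2,r1:10,r2:Add1,r3:Mul1
cycle 7: stall // r0:Add2,r1:10,r2:Add1,r3:Mul1
cycle 8: CDB Add1=-3; issue ADD r1<-Add1 // r0:Add2,r1:Add1,r2:-3,r3:Mul1
cycle 9: stall // r0:Add2,r1:Add1,r2:-3,r3:Mul1
cycle 10: stall // r0:Add2,r1:Add1,r2:-3,r3:Mul1
cycle 11: stall // r0:Add2,r1:Add1,r2:-3,r3:Mul1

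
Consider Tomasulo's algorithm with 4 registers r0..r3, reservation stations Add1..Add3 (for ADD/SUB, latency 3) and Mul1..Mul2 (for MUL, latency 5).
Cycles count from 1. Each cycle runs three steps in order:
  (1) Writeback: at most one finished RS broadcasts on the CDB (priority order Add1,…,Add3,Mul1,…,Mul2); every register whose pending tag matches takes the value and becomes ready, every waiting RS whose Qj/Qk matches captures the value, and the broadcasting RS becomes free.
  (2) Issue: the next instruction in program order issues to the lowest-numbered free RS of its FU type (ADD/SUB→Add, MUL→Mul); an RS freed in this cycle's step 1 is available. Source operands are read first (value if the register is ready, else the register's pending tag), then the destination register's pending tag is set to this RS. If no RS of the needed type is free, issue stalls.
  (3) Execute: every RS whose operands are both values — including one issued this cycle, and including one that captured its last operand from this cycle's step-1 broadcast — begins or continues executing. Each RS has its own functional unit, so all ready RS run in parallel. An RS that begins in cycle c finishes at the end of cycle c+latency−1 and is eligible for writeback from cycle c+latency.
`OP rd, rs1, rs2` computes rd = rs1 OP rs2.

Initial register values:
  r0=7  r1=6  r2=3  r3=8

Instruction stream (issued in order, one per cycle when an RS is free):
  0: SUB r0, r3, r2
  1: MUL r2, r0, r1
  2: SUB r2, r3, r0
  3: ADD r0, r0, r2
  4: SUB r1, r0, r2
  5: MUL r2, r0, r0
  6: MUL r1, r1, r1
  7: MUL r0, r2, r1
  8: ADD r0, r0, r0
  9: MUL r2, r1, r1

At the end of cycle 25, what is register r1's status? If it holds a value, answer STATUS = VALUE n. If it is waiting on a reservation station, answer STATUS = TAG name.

cycle 1: issue SUB r0<-Add1 // r0:Add1,r1:6,r2:3,r3:8
cycle 2: issue MUL r2<-Mul1 // r0:Add1,r1:6,r2:Mul1,r3:8
cycle 3: issue SUB r2<-Add2 // r0:Add1,r1:6,r2:Add2,r3:8
cycle 4: CDB Add1=5; issue ADD r0<-Add1 // r0:Add1,r1:6,r2:Add2,r3:8
cycle 5: issue SUB r1<-Add3 // r0:Add1,r1:Add3,r2:Add2,r3:8
cycle 6: issue MUL r2<-Mul2 // r0:Add1,r1:Add3,r2:Mul2,r3:8
cycle 7: CDB Add2=3; stall // r0:Add1,r1:Add3,r2:Mul2,r3:8
cycle 8: stall // r0:Add1,r1:Add3,r2:Mul2,r3:8
cycle 9: CDB Mul1=30; issue MUL r1<-Mul1 // r0:Add1,r1:Mul1,r2:Mul2,r3:8
cycle 10: CDB Add1=8; stall // r0:8,r1:Mul1,r2:Mul2,r3:8
cycle 11: stall // r0:8,r1:Mul1,r2:Mul2,r3:8
cycle 12: stall // r0:8,r1:Mul1,r2:Mul2,r3:8
cycle 13: CDB Add3=5; stall // r0:8,r1:Mul1,r2:Mul2,r3:8
cycle 14: stall // r0:8,r1:Mul1,r2:Mul2,r3:8
cycle 15: CDB Mul2=64; issue MUL r0<-Mul2 // r0:Mul2,r1:Mul1,r2:64,r3:8
cycle 16: issue ADD r0<-Add1 // r0:Add1,r1:Mul1,r2:64,r3:8
cycle 17: stall // r0:Add1,r1:Mul1,r2:64,r3:8
cycle 18: CDB Mul1=25; issue MUL r2<-Mul1 // r0:Add1,r1:25,r2:Mul1,r3:8
cycle 19: - // r0:Add1,r1:25,r2:Mul1,r3:8
cycle 20: - // r0:Add1,r1:25,r2:Mul1,r3:8
cycle 21: - // r0:Add1,r1:25,r2:Mul1,r3:8
cycle 22: - // r0:Add1,r1:25,r2:Mul1,r3:8
cycle 23: CDB Mul1=625 // r0:Add1,r1:25,r2:625,r3:8
cycle 24: CDB Mul2=1600 // r0:Add1,r1:25,r2:625,r3:8
cycle 25: - // r0:Add1,r1:25,r2:625,r3:8

STATUS = VALUE 25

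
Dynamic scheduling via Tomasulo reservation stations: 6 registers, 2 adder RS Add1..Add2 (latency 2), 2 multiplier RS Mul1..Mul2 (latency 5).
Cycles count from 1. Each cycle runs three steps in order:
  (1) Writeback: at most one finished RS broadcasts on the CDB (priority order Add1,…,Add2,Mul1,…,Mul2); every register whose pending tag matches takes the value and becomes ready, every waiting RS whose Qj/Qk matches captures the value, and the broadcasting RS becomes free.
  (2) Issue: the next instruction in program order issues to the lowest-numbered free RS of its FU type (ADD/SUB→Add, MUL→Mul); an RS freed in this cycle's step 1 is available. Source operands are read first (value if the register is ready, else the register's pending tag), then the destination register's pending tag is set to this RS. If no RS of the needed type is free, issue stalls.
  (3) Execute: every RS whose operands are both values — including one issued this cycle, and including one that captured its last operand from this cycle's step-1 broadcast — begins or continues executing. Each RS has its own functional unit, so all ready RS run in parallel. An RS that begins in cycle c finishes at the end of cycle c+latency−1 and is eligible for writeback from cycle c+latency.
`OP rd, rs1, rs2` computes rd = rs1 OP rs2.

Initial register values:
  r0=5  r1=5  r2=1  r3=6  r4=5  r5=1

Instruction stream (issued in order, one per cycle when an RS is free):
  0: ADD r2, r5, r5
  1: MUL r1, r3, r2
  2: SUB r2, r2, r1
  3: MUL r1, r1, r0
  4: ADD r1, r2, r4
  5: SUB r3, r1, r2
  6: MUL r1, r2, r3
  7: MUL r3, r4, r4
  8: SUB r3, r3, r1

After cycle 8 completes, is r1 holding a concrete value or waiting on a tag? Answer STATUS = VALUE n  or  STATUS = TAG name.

cycle 1: issue ADD r2<-Add1 // r0:5,r1:5,r2:Add1,r3:6,r4:5,r5:1
cycle 2: issue MUL r1<-Mul1 // r0:5,r1:Mul1,r2:Add1,r3:6,r4:5,r5:1
cycle 3: CDB Add1=2; issue SUB r2<-Add1 // r0:5,r1:Mul1,r2:Add1,r3:6,r4:5,r5:1
cycle 4: issue MUL r1<-Mul2 // r0:5,r1:Mul2,r2:Add1,r3:6,r4:5,r5:1
cycle 5: issue ADD r1<-Add2 // r0:5,r1:Add2,r2:Add1,r3:6,r4:5,r5:1
cycle 6: stall // r0:5,r1:Add2,r2:Add1,r3:6,r4:5,r5:1
cycle 7: stall // r0:5,r1:Add2,r2:Add1,r3:6,r4:5,r5:1
cycle 8: CDB Mul1=12; stall // r0:5,r1:Add2,r2:Add1,r3:6,r4:5,r5:1

STATUS = TAG Add2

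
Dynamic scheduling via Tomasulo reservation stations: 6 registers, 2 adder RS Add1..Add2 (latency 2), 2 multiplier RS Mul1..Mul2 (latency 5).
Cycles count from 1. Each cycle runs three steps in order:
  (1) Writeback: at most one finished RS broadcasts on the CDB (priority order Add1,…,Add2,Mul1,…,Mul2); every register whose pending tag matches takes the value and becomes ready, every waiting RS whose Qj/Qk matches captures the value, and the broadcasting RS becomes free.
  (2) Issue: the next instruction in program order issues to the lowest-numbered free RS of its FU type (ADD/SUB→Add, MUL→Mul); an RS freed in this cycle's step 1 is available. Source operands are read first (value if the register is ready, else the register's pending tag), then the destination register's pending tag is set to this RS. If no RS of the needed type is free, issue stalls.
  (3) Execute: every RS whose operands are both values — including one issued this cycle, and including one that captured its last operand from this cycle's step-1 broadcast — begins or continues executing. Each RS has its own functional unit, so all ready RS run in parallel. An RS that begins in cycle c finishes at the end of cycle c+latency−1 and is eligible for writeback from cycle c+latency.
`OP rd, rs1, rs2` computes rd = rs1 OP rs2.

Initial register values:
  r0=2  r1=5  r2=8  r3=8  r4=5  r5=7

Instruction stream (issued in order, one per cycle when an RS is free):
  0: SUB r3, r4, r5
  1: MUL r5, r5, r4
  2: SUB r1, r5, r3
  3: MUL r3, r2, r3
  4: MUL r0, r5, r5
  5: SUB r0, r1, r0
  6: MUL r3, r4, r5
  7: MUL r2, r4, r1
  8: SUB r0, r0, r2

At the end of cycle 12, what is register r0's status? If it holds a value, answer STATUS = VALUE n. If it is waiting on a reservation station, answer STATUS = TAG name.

STATUS = TAG Add2

  c1: issue SUB r3<-Add1  regs: r0:2,r1:5,r2:8,r3:Add1,r4:5,r5:7
  c2: issue MUL r5<-Mul1  regs: r0:2,r1:5,r2:8,r3:Add1,r4:5,r5:Mul1
  c3: CDB Add1=-2; issue SUB r1<-Add1  regs: r0:2,r1:Add1,r2:8,r3:-2,r4:5,r5:Mul1
  c4: issue MUL r3<-Mul2  regs: r0:2,r1:Add1,r2:8,r3:Mul2,r4:5,r5:Mul1
  c5: stall  regs: r0:2,r1:Add1,r2:8,r3:Mul2,r4:5,r5:Mul1
  c6: stall  regs: r0:2,r1:Add1,r2:8,r3:Mul2,r4:5,r5:Mul1
  c7: CDB Mul1=35; issue MUL r0<-Mul1  regs: r0:Mul1,r1:Add1,r2:8,r3:Mul2,r4:5,r5:35
  c8: issue SUB r0<-Add2  regs: r0:Add2,r1:Add1,r2:8,r3:Mul2,r4:5,r5:35
  c9: CDB Add1=37; stall  regs: r0:Add2,r1:37,r2:8,r3:Mul2,r4:5,r5:35
  c10: CDB Mul2=-16; issue MUL r3<-Mul2  regs: r0:Add2,r1:37,r2:8,r3:Mul2,r4:5,r5:35
  c11: stall  regs: r0:Add2,r1:37,r2:8,r3:Mul2,r4:5,r5:35
  c12: CDB Mul1=1225; issue MUL r2<-Mul1  regs: r0:Add2,r1:37,r2:Mul1,r3:Mul2,r4:5,r5:35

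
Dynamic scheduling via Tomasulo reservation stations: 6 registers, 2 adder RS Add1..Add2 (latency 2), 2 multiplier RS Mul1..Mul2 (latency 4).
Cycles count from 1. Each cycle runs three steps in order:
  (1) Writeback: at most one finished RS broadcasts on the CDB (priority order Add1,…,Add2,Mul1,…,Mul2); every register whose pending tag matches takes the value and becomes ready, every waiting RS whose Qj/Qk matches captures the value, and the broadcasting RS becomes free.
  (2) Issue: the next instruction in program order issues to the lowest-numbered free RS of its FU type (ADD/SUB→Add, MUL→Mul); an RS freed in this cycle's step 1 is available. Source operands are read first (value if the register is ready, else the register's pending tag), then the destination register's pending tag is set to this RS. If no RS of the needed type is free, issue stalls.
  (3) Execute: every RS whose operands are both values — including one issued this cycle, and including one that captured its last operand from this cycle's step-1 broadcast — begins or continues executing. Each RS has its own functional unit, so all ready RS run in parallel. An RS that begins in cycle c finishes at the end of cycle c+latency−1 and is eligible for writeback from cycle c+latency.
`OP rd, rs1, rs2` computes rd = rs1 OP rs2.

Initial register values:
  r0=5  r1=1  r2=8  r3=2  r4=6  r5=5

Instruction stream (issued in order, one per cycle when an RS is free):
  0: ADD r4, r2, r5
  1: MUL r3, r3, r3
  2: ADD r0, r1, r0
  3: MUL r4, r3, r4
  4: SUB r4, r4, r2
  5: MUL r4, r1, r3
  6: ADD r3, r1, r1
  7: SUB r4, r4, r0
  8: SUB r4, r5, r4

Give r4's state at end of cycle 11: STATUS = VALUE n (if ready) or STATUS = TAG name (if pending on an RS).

STATUS = TAG Add2

cycle 1: issue ADD r4<-Add1 // r0:5,r1:1,r2:8,r3:2,r4:Add1,r5:5
cycle 2: issue MUL r3<-Mul1 // r0:5,r1:1,r2:8,r3:Mul1,r4:Add1,r5:5
cycle 3: CDB Add1=13; issue ADD r0<-Add1 // r0:Add1,r1:1,r2:8,r3:Mul1,r4:13,r5:5
cycle 4: issue MUL r4<-Mul2 // r0:Add1,r1:1,r2:8,r3:Mul1,r4:Mul2,r5:5
cycle 5: CDB Add1=6; issue SUB r4<-Add1 // r0:6,r1:1,r2:8,r3:Mul1,r4:Add1,r5:5
cycle 6: CDB Mul1=4; issue MUL r4<-Mul1 // r0:6,r1:1,r2:8,r3:4,r4:Mul1,r5:5
cycle 7: issue ADD r3<-Add2 // r0:6,r1:1,r2:8,r3:Add2,r4:Mul1,r5:5
cycle 8: stall // r0:6,r1:1,r2:8,r3:Add2,r4:Mul1,r5:5
cycle 9: CDB Add2=2; issue SUB r4<-Add2 // r0:6,r1:1,r2:8,r3:2,r4:Add2,r5:5
cycle 10: CDB Mul1=4; stall // r0:6,r1:1,r2:8,r3:2,r4:Add2,r5:5
cycle 11: CDB Mul2=52; stall // r0:6,r1:1,r2:8,r3:2,r4:Add2,r5:5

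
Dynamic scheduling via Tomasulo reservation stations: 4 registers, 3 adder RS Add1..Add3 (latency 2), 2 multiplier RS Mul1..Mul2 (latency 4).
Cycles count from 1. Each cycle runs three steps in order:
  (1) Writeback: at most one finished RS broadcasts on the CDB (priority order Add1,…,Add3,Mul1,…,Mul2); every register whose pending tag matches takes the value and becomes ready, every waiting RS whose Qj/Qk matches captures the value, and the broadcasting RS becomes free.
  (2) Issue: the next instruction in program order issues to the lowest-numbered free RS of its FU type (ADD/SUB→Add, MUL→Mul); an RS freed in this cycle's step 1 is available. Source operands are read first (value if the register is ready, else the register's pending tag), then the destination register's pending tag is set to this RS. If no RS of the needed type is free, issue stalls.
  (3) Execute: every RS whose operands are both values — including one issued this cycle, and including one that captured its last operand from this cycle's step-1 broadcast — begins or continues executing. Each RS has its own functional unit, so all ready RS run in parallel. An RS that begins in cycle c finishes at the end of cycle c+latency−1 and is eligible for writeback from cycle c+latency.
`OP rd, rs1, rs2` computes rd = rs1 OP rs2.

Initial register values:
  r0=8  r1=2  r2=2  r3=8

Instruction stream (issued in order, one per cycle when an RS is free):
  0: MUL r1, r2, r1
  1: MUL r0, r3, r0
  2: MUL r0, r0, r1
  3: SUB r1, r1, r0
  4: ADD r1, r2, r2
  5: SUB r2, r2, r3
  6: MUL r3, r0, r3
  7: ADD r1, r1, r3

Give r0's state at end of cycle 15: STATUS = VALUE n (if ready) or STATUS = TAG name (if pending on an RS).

STATUS = VALUE 256

c1: issue MUL r1<-Mul1 | r0:8,r1:Mul1,r2:2,r3:8
c2: issue MUL r0<-Mul2 | r0:Mul2,r1:Mul1,r2:2,r3:8
c3: stall | r0:Mul2,r1:Mul1,r2:2,r3:8
c4: stall | r0:Mul2,r1:Mul1,r2:2,r3:8
c5: CDB Mul1=4; issue MUL r0<-Mul1 | r0:Mul1,r1:4,r2:2,r3:8
c6: CDB Mul2=64; issue SUB r1<-Add1 | r0:Mul1,r1:Add1,r2:2,r3:8
c7: issue ADD r1<-Add2 | r0:Mul1,r1:Add2,r2:2,r3:8
c8: issue SUB r2<-Add3 | r0:Mul1,r1:Add2,r2:Add3,r3:8
c9: CDB Add2=4; issue MUL r3<-Mul2 | r0:Mul1,r1:4,r2:Add3,r3:Mul2
c10: CDB Add3=-6; issue ADD r1<-Add2 | r0:Mul1,r1:Add2,r2:-6,r3:Mul2
c11: CDB Mul1=256 | r0:256,r1:Add2,r2:-6,r3:Mul2
c12: - | r0:256,r1:Add2,r2:-6,r3:Mul2
c13: CDB Add1=-252 | r0:256,r1:Add2,r2:-6,r3:Mul2
c14: - | r0:256,r1:Add2,r2:-6,r3:Mul2
c15: CDB Mul2=2048 | r0:256,r1:Add2,r2:-6,r3:2048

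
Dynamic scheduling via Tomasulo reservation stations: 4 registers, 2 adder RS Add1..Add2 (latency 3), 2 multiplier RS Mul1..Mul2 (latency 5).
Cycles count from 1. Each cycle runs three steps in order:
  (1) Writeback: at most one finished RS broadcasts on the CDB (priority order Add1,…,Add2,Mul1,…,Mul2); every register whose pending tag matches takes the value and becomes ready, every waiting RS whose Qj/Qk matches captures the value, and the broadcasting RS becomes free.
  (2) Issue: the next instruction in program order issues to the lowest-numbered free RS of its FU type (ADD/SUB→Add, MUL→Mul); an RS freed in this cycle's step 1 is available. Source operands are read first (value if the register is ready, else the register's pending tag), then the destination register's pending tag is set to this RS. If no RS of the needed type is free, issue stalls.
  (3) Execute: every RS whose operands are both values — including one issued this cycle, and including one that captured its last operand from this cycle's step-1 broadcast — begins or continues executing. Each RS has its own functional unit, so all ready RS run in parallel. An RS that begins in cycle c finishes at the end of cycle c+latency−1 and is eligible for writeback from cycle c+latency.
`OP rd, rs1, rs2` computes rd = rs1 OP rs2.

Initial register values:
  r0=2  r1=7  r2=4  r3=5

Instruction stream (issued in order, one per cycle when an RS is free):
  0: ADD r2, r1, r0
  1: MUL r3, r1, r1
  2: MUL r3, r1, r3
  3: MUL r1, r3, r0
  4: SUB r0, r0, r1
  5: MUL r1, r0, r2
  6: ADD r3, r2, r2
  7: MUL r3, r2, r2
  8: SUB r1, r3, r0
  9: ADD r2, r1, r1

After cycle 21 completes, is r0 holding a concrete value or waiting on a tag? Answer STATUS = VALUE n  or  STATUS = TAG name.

cycle 1: issue ADD r2<-Add1 // r0:2,r1:7,r2:Add1,r3:5
cycle 2: issue MUL r3<-Mul1 // r0:2,r1:7,r2:Add1,r3:Mul1
cycle 3: issue MUL r3<-Mul2 // r0:2,r1:7,r2:Add1,r3:Mul2
cycle 4: CDB Add1=9; stall // r0:2,r1:7,r2:9,r3:Mul2
cycle 5: stall // r0:2,r1:7,r2:9,r3:Mul2
cycle 6: stall // r0:2,r1:7,r2:9,r3:Mul2
cycle 7: CDB Mul1=49; issue MUL r1<-Mul1 // r0:2,r1:Mul1,r2:9,r3:Mul2
cycle 8: issue SUB r0<-Add1 // r0:Add1,r1:Mul1,r2:9,r3:Mul2
cycle 9: stall // r0:Add1,r1:Mul1,r2:9,r3:Mul2
cycle 10: stall // r0:Add1,r1:Mul1,r2:9,r3:Mul2
cycle 11: stall // r0:Add1,r1:Mul1,r2:9,r3:Mul2
cycle 12: CDB Mul2=343; issue MUL r1<-Mul2 // r0:Add1,r1:Mul2,r2:9,r3:343
cycle 13: issue ADD r3<-Add2 // r0:Add1,r1:Mul2,r2:9,r3:Add2
cycle 14: stall // r0:Add1,r1:Mul2,r2:9,r3:Add2
cycle 15: stall // r0:Add1,r1:Mul2,r2:9,r3:Add2
cycle 16: CDB Add2=18; stall // r0:Add1,r1:Mul2,r2:9,r3:18
cycle 17: CDB Mul1=686; issue MUL r3<-Mul1 // r0:Add1,r1:Mul2,r2:9,r3:Mul1
cycle 18: issue SUB r1<-Add2 // r0:Add1,r1:Add2,r2:9,r3:Mul1
cycle 19: stall // r0:Add1,r1:Add2,r2:9,r3:Mul1
cycle 20: CDB Add1=-684; issue ADD r2<-Add1 // r0:-684,r1:Add2,r2:Add1,r3:Mul1
cycle 21: - // r0:-684,r1:Add2,r2:Add1,r3:Mul1

STATUS = VALUE -684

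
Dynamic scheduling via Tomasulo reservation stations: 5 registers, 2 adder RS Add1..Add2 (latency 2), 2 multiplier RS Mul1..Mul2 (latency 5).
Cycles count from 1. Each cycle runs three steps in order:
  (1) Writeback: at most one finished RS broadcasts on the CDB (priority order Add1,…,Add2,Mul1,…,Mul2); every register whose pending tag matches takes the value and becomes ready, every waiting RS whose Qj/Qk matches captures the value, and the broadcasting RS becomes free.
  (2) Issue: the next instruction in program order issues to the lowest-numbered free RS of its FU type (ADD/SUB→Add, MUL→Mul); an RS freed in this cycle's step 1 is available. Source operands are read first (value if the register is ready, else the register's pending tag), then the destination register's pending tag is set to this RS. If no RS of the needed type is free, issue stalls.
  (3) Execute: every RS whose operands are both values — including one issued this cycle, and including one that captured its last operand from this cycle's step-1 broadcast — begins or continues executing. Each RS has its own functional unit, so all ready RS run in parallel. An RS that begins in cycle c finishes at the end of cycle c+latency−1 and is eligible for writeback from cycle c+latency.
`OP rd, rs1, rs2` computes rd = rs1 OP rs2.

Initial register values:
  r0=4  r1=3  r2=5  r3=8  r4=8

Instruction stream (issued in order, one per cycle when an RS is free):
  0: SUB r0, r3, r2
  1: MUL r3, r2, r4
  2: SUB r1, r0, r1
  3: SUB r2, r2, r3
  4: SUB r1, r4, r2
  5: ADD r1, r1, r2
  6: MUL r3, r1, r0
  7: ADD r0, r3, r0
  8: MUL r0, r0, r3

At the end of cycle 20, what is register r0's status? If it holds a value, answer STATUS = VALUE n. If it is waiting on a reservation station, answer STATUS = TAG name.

STATUS = TAG Mul2

  c1: issue SUB r0<-Add1  regs: r0:Add1,r1:3,r2:5,r3:8,r4:8
  c2: issue MUL r3<-Mul1  regs: r0:Add1,r1:3,r2:5,r3:Mul1,r4:8
  c3: CDB Add1=3; issue SUB r1<-Add1  regs: r0:3,r1:Add1,r2:5,r3:Mul1,r4:8
  c4: issue SUB r2<-Add2  regs: r0:3,r1:Add1,r2:Add2,r3:Mul1,r4:8
  c5: CDB Add1=0; issue SUB r1<-Add1  regs: r0:3,r1:Add1,r2:Add2,r3:Mul1,r4:8
  c6: stall  regs: r0:3,r1:Add1,r2:Add2,r3:Mul1,r4:8
  c7: CDB Mul1=40; stall  regs: r0:3,r1:Add1,r2:Add2,r3:40,r4:8
  c8: stall  regs: r0:3,r1:Add1,r2:Add2,r3:40,r4:8
  c9: CDB Add2=-35; issue ADD r1<-Add2  regs: r0:3,r1:Add2,r2:-35,r3:40,r4:8
  c10: issue MUL r3<-Mul1  regs: r0:3,r1:Add2,r2:-35,r3:Mul1,r4:8
  c11: CDB Add1=43; issue ADD r0<-Add1  regs: r0:Add1,r1:Add2,r2:-35,r3:Mul1,r4:8
  c12: issue MUL r0<-Mul2  regs: r0:Mul2,r1:Add2,r2:-35,r3:Mul1,r4:8
  c13: CDB Add2=8  regs: r0:Mul2,r1:8,r2:-35,r3:Mul1,r4:8
  c14: -  regs: r0:Mul2,r1:8,r2:-35,r3:Mul1,r4:8
  c15: -  regs: r0:Mul2,r1:8,r2:-35,r3:Mul1,r4:8
  c16: -  regs: r0:Mul2,r1:8,r2:-35,r3:Mul1,r4:8
  c17: -  regs: r0:Mul2,r1:8,r2:-35,r3:Mul1,r4:8
  c18: CDB Mul1=24  regs: r0:Mul2,r1:8,r2:-35,r3:24,r4:8
  c19: -  regs: r0:Mul2,r1:8,r2:-35,r3:24,r4:8
  c20: CDB Add1=27  regs: r0:Mul2,r1:8,r2:-35,r3:24,r4:8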